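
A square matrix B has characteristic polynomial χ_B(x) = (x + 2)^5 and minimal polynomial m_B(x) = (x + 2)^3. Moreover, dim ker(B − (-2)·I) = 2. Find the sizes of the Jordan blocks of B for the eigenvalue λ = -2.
Block sizes for λ = -2: [3, 2]

Step 1 — from the characteristic polynomial, algebraic multiplicity of λ = -2 is 5. From dim ker(B − (-2)·I) = 2, there are exactly 2 Jordan blocks for λ = -2.
Step 2 — from the minimal polynomial, the factor (x + 2)^3 tells us the largest block for λ = -2 has size 3.
Step 3 — with total size 5, 2 blocks, and largest block 3, the block sizes (in nonincreasing order) are [3, 2].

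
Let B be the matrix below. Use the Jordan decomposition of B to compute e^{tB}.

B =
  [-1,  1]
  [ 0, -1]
e^{tB} =
  [exp(-t), t*exp(-t)]
  [0, exp(-t)]

Strategy: write B = P · J · P⁻¹ where J is a Jordan canonical form, so e^{tB} = P · e^{tJ} · P⁻¹, and e^{tJ} can be computed block-by-block.

B has Jordan form
J =
  [-1,  1]
  [ 0, -1]
(up to reordering of blocks).

Per-block formulas:
  For a 2×2 Jordan block J_2(-1): exp(t · J_2(-1)) = e^(-1t)·(I + t·N), where N is the 2×2 nilpotent shift.

After assembling e^{tJ} and conjugating by P, we get:

e^{tB} =
  [exp(-t), t*exp(-t)]
  [0, exp(-t)]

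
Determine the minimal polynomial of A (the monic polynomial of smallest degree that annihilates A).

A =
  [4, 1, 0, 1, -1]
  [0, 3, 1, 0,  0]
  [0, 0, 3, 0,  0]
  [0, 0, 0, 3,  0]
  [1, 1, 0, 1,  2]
x^3 - 9*x^2 + 27*x - 27

The characteristic polynomial is χ_A(x) = (x - 3)^5, so the eigenvalues are known. The minimal polynomial is
  m_A(x) = Π_λ (x − λ)^{k_λ}
where k_λ is the size of the *largest* Jordan block for λ (equivalently, the smallest k with (A − λI)^k v = 0 for every generalised eigenvector v of λ).

  λ = 3: largest Jordan block has size 3, contributing (x − 3)^3

So m_A(x) = (x - 3)^3 = x^3 - 9*x^2 + 27*x - 27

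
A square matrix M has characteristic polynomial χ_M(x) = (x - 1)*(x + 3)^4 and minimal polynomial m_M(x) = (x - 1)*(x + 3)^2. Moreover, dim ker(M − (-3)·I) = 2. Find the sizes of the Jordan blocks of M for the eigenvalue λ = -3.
Block sizes for λ = -3: [2, 2]

Step 1 — from the characteristic polynomial, algebraic multiplicity of λ = -3 is 4. From dim ker(M − (-3)·I) = 2, there are exactly 2 Jordan blocks for λ = -3.
Step 2 — from the minimal polynomial, the factor (x + 3)^2 tells us the largest block for λ = -3 has size 2.
Step 3 — with total size 4, 2 blocks, and largest block 2, the block sizes (in nonincreasing order) are [2, 2].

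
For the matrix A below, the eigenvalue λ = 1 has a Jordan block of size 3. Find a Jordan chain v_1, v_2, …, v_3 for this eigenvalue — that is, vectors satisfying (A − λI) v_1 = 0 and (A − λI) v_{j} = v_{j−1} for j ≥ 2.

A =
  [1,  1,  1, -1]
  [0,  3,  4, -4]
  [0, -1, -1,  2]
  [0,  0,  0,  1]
A Jordan chain for λ = 1 of length 3:
v_1 = (1, 0, 0, 0)ᵀ
v_2 = (1, 2, -1, 0)ᵀ
v_3 = (0, 1, 0, 0)ᵀ

Let N = A − (1)·I. We want v_3 with N^3 v_3 = 0 but N^2 v_3 ≠ 0; then v_{j-1} := N · v_j for j = 3, …, 2.

Pick v_3 = (0, 1, 0, 0)ᵀ.
Then v_2 = N · v_3 = (1, 2, -1, 0)ᵀ.
Then v_1 = N · v_2 = (1, 0, 0, 0)ᵀ.

Sanity check: (A − (1)·I) v_1 = (0, 0, 0, 0)ᵀ = 0. ✓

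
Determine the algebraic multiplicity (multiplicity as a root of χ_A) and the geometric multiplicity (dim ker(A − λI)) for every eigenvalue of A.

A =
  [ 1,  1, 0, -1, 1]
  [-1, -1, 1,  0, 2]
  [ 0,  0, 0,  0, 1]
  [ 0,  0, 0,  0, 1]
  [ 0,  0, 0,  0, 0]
λ = 0: alg = 5, geom = 2

Step 1 — factor the characteristic polynomial to read off the algebraic multiplicities:
  χ_A(x) = x^5

Step 2 — compute geometric multiplicities via the rank-nullity identity g(λ) = n − rank(A − λI):
  rank(A − (0)·I) = 3, so dim ker(A − (0)·I) = n − 3 = 2

Summary:
  λ = 0: algebraic multiplicity = 5, geometric multiplicity = 2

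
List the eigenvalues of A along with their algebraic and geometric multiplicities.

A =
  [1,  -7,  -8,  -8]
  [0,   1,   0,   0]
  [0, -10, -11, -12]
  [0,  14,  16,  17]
λ = 1: alg = 3, geom = 2; λ = 5: alg = 1, geom = 1

Step 1 — factor the characteristic polynomial to read off the algebraic multiplicities:
  χ_A(x) = (x - 5)*(x - 1)^3

Step 2 — compute geometric multiplicities via the rank-nullity identity g(λ) = n − rank(A − λI):
  rank(A − (1)·I) = 2, so dim ker(A − (1)·I) = n − 2 = 2
  rank(A − (5)·I) = 3, so dim ker(A − (5)·I) = n − 3 = 1

Summary:
  λ = 1: algebraic multiplicity = 3, geometric multiplicity = 2
  λ = 5: algebraic multiplicity = 1, geometric multiplicity = 1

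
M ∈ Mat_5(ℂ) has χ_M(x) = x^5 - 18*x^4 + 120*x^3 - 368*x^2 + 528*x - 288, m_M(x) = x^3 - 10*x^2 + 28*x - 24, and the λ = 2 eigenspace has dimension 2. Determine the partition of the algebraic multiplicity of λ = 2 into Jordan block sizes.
Block sizes for λ = 2: [2, 1]

Step 1 — from the characteristic polynomial, algebraic multiplicity of λ = 2 is 3. From dim ker(M − (2)·I) = 2, there are exactly 2 Jordan blocks for λ = 2.
Step 2 — from the minimal polynomial, the factor (x − 2)^2 tells us the largest block for λ = 2 has size 2.
Step 3 — with total size 3, 2 blocks, and largest block 2, the block sizes (in nonincreasing order) are [2, 1].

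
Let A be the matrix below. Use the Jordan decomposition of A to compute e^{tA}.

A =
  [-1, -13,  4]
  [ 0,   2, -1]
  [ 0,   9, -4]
e^{tA} =
  [exp(-t), -3*t^2*exp(-t)/2 - 13*t*exp(-t), t^2*exp(-t)/2 + 4*t*exp(-t)]
  [0, 3*t*exp(-t) + exp(-t), -t*exp(-t)]
  [0, 9*t*exp(-t), -3*t*exp(-t) + exp(-t)]

Strategy: write A = P · J · P⁻¹ where J is a Jordan canonical form, so e^{tA} = P · e^{tJ} · P⁻¹, and e^{tJ} can be computed block-by-block.

A has Jordan form
J =
  [-1,  1,  0]
  [ 0, -1,  1]
  [ 0,  0, -1]
(up to reordering of blocks).

Per-block formulas:
  For a 3×3 Jordan block J_3(-1): exp(t · J_3(-1)) = e^(-1t)·(I + t·N + (t^2/2)·N^2), where N is the 3×3 nilpotent shift.

After assembling e^{tJ} and conjugating by P, we get:

e^{tA} =
  [exp(-t), -3*t^2*exp(-t)/2 - 13*t*exp(-t), t^2*exp(-t)/2 + 4*t*exp(-t)]
  [0, 3*t*exp(-t) + exp(-t), -t*exp(-t)]
  [0, 9*t*exp(-t), -3*t*exp(-t) + exp(-t)]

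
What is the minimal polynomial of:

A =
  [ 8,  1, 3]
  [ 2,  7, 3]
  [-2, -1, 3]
x^2 - 12*x + 36

The characteristic polynomial is χ_A(x) = (x - 6)^3, so the eigenvalues are known. The minimal polynomial is
  m_A(x) = Π_λ (x − λ)^{k_λ}
where k_λ is the size of the *largest* Jordan block for λ (equivalently, the smallest k with (A − λI)^k v = 0 for every generalised eigenvector v of λ).

  λ = 6: largest Jordan block has size 2, contributing (x − 6)^2

So m_A(x) = (x - 6)^2 = x^2 - 12*x + 36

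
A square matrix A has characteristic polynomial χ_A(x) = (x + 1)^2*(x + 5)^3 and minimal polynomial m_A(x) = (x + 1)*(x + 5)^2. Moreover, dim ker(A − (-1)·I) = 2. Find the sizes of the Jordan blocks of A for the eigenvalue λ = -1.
Block sizes for λ = -1: [1, 1]

Step 1 — from the characteristic polynomial, algebraic multiplicity of λ = -1 is 2. From dim ker(A − (-1)·I) = 2, there are exactly 2 Jordan blocks for λ = -1.
Step 2 — from the minimal polynomial, the factor (x + 1) tells us the largest block for λ = -1 has size 1.
Step 3 — with total size 2, 2 blocks, and largest block 1, the block sizes (in nonincreasing order) are [1, 1].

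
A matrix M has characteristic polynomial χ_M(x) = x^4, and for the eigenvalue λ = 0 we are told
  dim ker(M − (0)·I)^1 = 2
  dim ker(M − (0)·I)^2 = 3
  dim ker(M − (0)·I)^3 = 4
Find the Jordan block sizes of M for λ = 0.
Block sizes for λ = 0: [3, 1]

From the dimensions of kernels of powers, the number of Jordan blocks of size at least j is d_j − d_{j−1} where d_j = dim ker(N^j) (with d_0 = 0). Computing the differences gives [2, 1, 1].
The number of blocks of size exactly k is (#blocks of size ≥ k) − (#blocks of size ≥ k + 1), so the partition is: 1 block(s) of size 1, 1 block(s) of size 3.
In nonincreasing order the block sizes are [3, 1].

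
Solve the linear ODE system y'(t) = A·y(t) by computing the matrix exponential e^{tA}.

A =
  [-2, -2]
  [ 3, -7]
e^{tA} =
  [3*exp(-4*t) - 2*exp(-5*t), -2*exp(-4*t) + 2*exp(-5*t)]
  [3*exp(-4*t) - 3*exp(-5*t), -2*exp(-4*t) + 3*exp(-5*t)]

Strategy: write A = P · J · P⁻¹ where J is a Jordan canonical form, so e^{tA} = P · e^{tJ} · P⁻¹, and e^{tJ} can be computed block-by-block.

A has Jordan form
J =
  [-5,  0]
  [ 0, -4]
(up to reordering of blocks).

Per-block formulas:
  For a 1×1 block at λ = -5: exp(t · [-5]) = [e^(-5t)].
  For a 1×1 block at λ = -4: exp(t · [-4]) = [e^(-4t)].

After assembling e^{tJ} and conjugating by P, we get:

e^{tA} =
  [3*exp(-4*t) - 2*exp(-5*t), -2*exp(-4*t) + 2*exp(-5*t)]
  [3*exp(-4*t) - 3*exp(-5*t), -2*exp(-4*t) + 3*exp(-5*t)]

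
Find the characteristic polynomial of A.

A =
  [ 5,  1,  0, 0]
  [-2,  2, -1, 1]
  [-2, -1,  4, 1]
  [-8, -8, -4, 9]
x^4 - 20*x^3 + 150*x^2 - 500*x + 625

Expanding det(x·I − A) (e.g. by cofactor expansion or by noting that A is similar to its Jordan form J, which has the same characteristic polynomial as A) gives
  χ_A(x) = x^4 - 20*x^3 + 150*x^2 - 500*x + 625
which factors as (x - 5)^4. The eigenvalues (with algebraic multiplicities) are λ = 5 with multiplicity 4.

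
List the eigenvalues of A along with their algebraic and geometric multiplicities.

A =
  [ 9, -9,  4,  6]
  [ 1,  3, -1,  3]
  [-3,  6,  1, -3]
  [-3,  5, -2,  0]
λ = 3: alg = 3, geom = 1; λ = 4: alg = 1, geom = 1

Step 1 — factor the characteristic polynomial to read off the algebraic multiplicities:
  χ_A(x) = (x - 4)*(x - 3)^3

Step 2 — compute geometric multiplicities via the rank-nullity identity g(λ) = n − rank(A − λI):
  rank(A − (3)·I) = 3, so dim ker(A − (3)·I) = n − 3 = 1
  rank(A − (4)·I) = 3, so dim ker(A − (4)·I) = n − 3 = 1

Summary:
  λ = 3: algebraic multiplicity = 3, geometric multiplicity = 1
  λ = 4: algebraic multiplicity = 1, geometric multiplicity = 1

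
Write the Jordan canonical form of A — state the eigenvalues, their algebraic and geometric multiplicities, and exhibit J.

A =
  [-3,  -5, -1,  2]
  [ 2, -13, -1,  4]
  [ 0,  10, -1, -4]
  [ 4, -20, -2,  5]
J_3(-3) ⊕ J_1(-3)

The characteristic polynomial is
  det(x·I − A) = x^4 + 12*x^3 + 54*x^2 + 108*x + 81 = (x + 3)^4

Eigenvalues and multiplicities (the geometric multiplicity of λ is n − rank(A − λI), which equals the number of Jordan blocks for λ):
  λ = -3: algebraic multiplicity = 4, geometric multiplicity = 2

Determining the block sizes for each eigenvalue:
  λ = -3: with am = 4 and gm = 2, the partition is not yet determined (e.g. several partitions of 4 into 2 parts exist). Let N = A − (-3)·I. Computing rank(N^1) = 2, rank(N^2) = 1, rank(N^3) = 0; the number of blocks of size ≥ j is rank(N^{j−1}) − rank(N^j), giving [2, 1, 1]. So we have 1 block(s) of size 3, 1 block(s) of size 1 → block sizes [3, 1]

Assembling the blocks gives a Jordan form
J =
  [-3,  1,  0,  0]
  [ 0, -3,  1,  0]
  [ 0,  0, -3,  0]
  [ 0,  0,  0, -3]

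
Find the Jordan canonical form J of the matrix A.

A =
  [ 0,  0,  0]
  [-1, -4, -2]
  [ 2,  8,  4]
J_2(0) ⊕ J_1(0)

The characteristic polynomial is
  det(x·I − A) = x^3

Eigenvalues and multiplicities (the geometric multiplicity of λ is n − rank(A − λI), which equals the number of Jordan blocks for λ):
  λ = 0: algebraic multiplicity = 3, geometric multiplicity = 2

Determining the block sizes for each eigenvalue:
  λ = 0: 2 blocks summing to 3 forces exactly one block of size 2 and the rest size 1 → block sizes [2, 1]

Assembling the blocks gives a Jordan form
J =
  [0, 1, 0]
  [0, 0, 0]
  [0, 0, 0]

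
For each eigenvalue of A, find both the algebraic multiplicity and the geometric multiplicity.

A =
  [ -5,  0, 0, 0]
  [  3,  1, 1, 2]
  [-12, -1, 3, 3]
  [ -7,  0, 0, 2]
λ = -5: alg = 1, geom = 1; λ = 2: alg = 3, geom = 1

Step 1 — factor the characteristic polynomial to read off the algebraic multiplicities:
  χ_A(x) = (x - 2)^3*(x + 5)

Step 2 — compute geometric multiplicities via the rank-nullity identity g(λ) = n − rank(A − λI):
  rank(A − (-5)·I) = 3, so dim ker(A − (-5)·I) = n − 3 = 1
  rank(A − (2)·I) = 3, so dim ker(A − (2)·I) = n − 3 = 1

Summary:
  λ = -5: algebraic multiplicity = 1, geometric multiplicity = 1
  λ = 2: algebraic multiplicity = 3, geometric multiplicity = 1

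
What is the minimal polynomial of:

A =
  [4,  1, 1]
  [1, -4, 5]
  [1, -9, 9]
x^3 - 9*x^2 + 27*x - 27

The characteristic polynomial is χ_A(x) = (x - 3)^3, so the eigenvalues are known. The minimal polynomial is
  m_A(x) = Π_λ (x − λ)^{k_λ}
where k_λ is the size of the *largest* Jordan block for λ (equivalently, the smallest k with (A − λI)^k v = 0 for every generalised eigenvector v of λ).

  λ = 3: largest Jordan block has size 3, contributing (x − 3)^3

So m_A(x) = (x - 3)^3 = x^3 - 9*x^2 + 27*x - 27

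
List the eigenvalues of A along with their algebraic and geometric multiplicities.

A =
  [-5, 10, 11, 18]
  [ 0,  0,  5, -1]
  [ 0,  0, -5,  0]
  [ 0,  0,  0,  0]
λ = -5: alg = 2, geom = 1; λ = 0: alg = 2, geom = 1

Step 1 — factor the characteristic polynomial to read off the algebraic multiplicities:
  χ_A(x) = x^2*(x + 5)^2

Step 2 — compute geometric multiplicities via the rank-nullity identity g(λ) = n − rank(A − λI):
  rank(A − (-5)·I) = 3, so dim ker(A − (-5)·I) = n − 3 = 1
  rank(A − (0)·I) = 3, so dim ker(A − (0)·I) = n − 3 = 1

Summary:
  λ = -5: algebraic multiplicity = 2, geometric multiplicity = 1
  λ = 0: algebraic multiplicity = 2, geometric multiplicity = 1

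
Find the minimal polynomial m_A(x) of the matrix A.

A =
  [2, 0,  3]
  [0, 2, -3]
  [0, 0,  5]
x^2 - 7*x + 10

The characteristic polynomial is χ_A(x) = (x - 5)*(x - 2)^2, so the eigenvalues are known. The minimal polynomial is
  m_A(x) = Π_λ (x − λ)^{k_λ}
where k_λ is the size of the *largest* Jordan block for λ (equivalently, the smallest k with (A − λI)^k v = 0 for every generalised eigenvector v of λ).

  λ = 2: largest Jordan block has size 1, contributing (x − 2)
  λ = 5: largest Jordan block has size 1, contributing (x − 5)

So m_A(x) = (x - 5)*(x - 2) = x^2 - 7*x + 10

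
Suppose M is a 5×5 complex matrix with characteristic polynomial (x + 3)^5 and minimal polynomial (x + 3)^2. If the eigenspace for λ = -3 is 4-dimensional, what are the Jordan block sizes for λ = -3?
Block sizes for λ = -3: [2, 1, 1, 1]

Step 1 — from the characteristic polynomial, algebraic multiplicity of λ = -3 is 5. From dim ker(M − (-3)·I) = 4, there are exactly 4 Jordan blocks for λ = -3.
Step 2 — from the minimal polynomial, the factor (x + 3)^2 tells us the largest block for λ = -3 has size 2.
Step 3 — with total size 5, 4 blocks, and largest block 2, the block sizes (in nonincreasing order) are [2, 1, 1, 1].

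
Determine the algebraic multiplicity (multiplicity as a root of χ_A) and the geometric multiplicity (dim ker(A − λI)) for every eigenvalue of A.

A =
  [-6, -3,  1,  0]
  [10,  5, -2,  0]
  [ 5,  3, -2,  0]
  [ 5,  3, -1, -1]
λ = -1: alg = 4, geom = 3

Step 1 — factor the characteristic polynomial to read off the algebraic multiplicities:
  χ_A(x) = (x + 1)^4

Step 2 — compute geometric multiplicities via the rank-nullity identity g(λ) = n − rank(A − λI):
  rank(A − (-1)·I) = 1, so dim ker(A − (-1)·I) = n − 1 = 3

Summary:
  λ = -1: algebraic multiplicity = 4, geometric multiplicity = 3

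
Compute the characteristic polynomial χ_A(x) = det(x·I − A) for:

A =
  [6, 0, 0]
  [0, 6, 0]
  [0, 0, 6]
x^3 - 18*x^2 + 108*x - 216

Expanding det(x·I − A) (e.g. by cofactor expansion or by noting that A is similar to its Jordan form J, which has the same characteristic polynomial as A) gives
  χ_A(x) = x^3 - 18*x^2 + 108*x - 216
which factors as (x - 6)^3. The eigenvalues (with algebraic multiplicities) are λ = 6 with multiplicity 3.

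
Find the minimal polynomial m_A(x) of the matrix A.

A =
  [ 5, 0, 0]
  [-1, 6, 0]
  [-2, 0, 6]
x^2 - 11*x + 30

The characteristic polynomial is χ_A(x) = (x - 6)^2*(x - 5), so the eigenvalues are known. The minimal polynomial is
  m_A(x) = Π_λ (x − λ)^{k_λ}
where k_λ is the size of the *largest* Jordan block for λ (equivalently, the smallest k with (A − λI)^k v = 0 for every generalised eigenvector v of λ).

  λ = 5: largest Jordan block has size 1, contributing (x − 5)
  λ = 6: largest Jordan block has size 1, contributing (x − 6)

So m_A(x) = (x - 6)*(x - 5) = x^2 - 11*x + 30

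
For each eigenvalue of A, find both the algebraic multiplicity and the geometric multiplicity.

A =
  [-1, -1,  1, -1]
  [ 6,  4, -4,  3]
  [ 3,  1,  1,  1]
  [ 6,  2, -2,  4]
λ = 2: alg = 4, geom = 2

Step 1 — factor the characteristic polynomial to read off the algebraic multiplicities:
  χ_A(x) = (x - 2)^4

Step 2 — compute geometric multiplicities via the rank-nullity identity g(λ) = n − rank(A − λI):
  rank(A − (2)·I) = 2, so dim ker(A − (2)·I) = n − 2 = 2

Summary:
  λ = 2: algebraic multiplicity = 4, geometric multiplicity = 2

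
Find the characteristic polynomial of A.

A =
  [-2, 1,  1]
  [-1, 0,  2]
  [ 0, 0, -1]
x^3 + 3*x^2 + 3*x + 1

Expanding det(x·I − A) (e.g. by cofactor expansion or by noting that A is similar to its Jordan form J, which has the same characteristic polynomial as A) gives
  χ_A(x) = x^3 + 3*x^2 + 3*x + 1
which factors as (x + 1)^3. The eigenvalues (with algebraic multiplicities) are λ = -1 with multiplicity 3.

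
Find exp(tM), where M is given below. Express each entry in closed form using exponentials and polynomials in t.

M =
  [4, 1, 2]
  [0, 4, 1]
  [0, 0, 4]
e^{tM} =
  [exp(4*t), t*exp(4*t), t^2*exp(4*t)/2 + 2*t*exp(4*t)]
  [0, exp(4*t), t*exp(4*t)]
  [0, 0, exp(4*t)]

Strategy: write M = P · J · P⁻¹ where J is a Jordan canonical form, so e^{tM} = P · e^{tJ} · P⁻¹, and e^{tJ} can be computed block-by-block.

M has Jordan form
J =
  [4, 1, 0]
  [0, 4, 1]
  [0, 0, 4]
(up to reordering of blocks).

Per-block formulas:
  For a 3×3 Jordan block J_3(4): exp(t · J_3(4)) = e^(4t)·(I + t·N + (t^2/2)·N^2), where N is the 3×3 nilpotent shift.

After assembling e^{tJ} and conjugating by P, we get:

e^{tM} =
  [exp(4*t), t*exp(4*t), t^2*exp(4*t)/2 + 2*t*exp(4*t)]
  [0, exp(4*t), t*exp(4*t)]
  [0, 0, exp(4*t)]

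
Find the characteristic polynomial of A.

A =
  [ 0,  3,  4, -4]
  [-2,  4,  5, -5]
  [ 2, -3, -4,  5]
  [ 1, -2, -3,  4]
x^4 - 4*x^3 + 6*x^2 - 4*x + 1

Expanding det(x·I − A) (e.g. by cofactor expansion or by noting that A is similar to its Jordan form J, which has the same characteristic polynomial as A) gives
  χ_A(x) = x^4 - 4*x^3 + 6*x^2 - 4*x + 1
which factors as (x - 1)^4. The eigenvalues (with algebraic multiplicities) are λ = 1 with multiplicity 4.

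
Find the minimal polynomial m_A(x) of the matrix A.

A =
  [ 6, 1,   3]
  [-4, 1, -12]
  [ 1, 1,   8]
x^2 - 10*x + 25

The characteristic polynomial is χ_A(x) = (x - 5)^3, so the eigenvalues are known. The minimal polynomial is
  m_A(x) = Π_λ (x − λ)^{k_λ}
where k_λ is the size of the *largest* Jordan block for λ (equivalently, the smallest k with (A − λI)^k v = 0 for every generalised eigenvector v of λ).

  λ = 5: largest Jordan block has size 2, contributing (x − 5)^2

So m_A(x) = (x - 5)^2 = x^2 - 10*x + 25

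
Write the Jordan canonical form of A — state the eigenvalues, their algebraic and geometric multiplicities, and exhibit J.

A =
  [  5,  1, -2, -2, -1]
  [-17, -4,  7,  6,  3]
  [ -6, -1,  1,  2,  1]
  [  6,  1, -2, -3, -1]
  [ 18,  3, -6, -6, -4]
J_3(-1) ⊕ J_1(-1) ⊕ J_1(-1)

The characteristic polynomial is
  det(x·I − A) = x^5 + 5*x^4 + 10*x^3 + 10*x^2 + 5*x + 1 = (x + 1)^5

Eigenvalues and multiplicities (the geometric multiplicity of λ is n − rank(A − λI), which equals the number of Jordan blocks for λ):
  λ = -1: algebraic multiplicity = 5, geometric multiplicity = 3

Determining the block sizes for each eigenvalue:
  λ = -1: with am = 5 and gm = 3, the partition is not yet determined (e.g. several partitions of 5 into 3 parts exist). Let N = A − (-1)·I. Computing rank(N^1) = 2, rank(N^2) = 1, rank(N^3) = 0; the number of blocks of size ≥ j is rank(N^{j−1}) − rank(N^j), giving [3, 1, 1]. So we have 1 block(s) of size 3, 2 block(s) of size 1 → block sizes [3, 1, 1]

Assembling the blocks gives a Jordan form
J =
  [-1,  1,  0,  0,  0]
  [ 0, -1,  1,  0,  0]
  [ 0,  0, -1,  0,  0]
  [ 0,  0,  0, -1,  0]
  [ 0,  0,  0,  0, -1]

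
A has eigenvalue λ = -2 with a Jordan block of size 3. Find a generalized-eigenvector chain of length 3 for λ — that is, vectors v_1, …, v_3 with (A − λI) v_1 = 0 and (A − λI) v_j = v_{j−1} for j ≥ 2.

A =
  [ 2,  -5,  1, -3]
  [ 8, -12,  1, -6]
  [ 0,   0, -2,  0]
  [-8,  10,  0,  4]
A Jordan chain for λ = -2 of length 3:
v_1 = (-1, -2, 0, 2)ᵀ
v_2 = (1, 1, 0, 0)ᵀ
v_3 = (0, 0, 1, 0)ᵀ

Let N = A − (-2)·I. We want v_3 with N^3 v_3 = 0 but N^2 v_3 ≠ 0; then v_{j-1} := N · v_j for j = 3, …, 2.

Pick v_3 = (0, 0, 1, 0)ᵀ.
Then v_2 = N · v_3 = (1, 1, 0, 0)ᵀ.
Then v_1 = N · v_2 = (-1, -2, 0, 2)ᵀ.

Sanity check: (A − (-2)·I) v_1 = (0, 0, 0, 0)ᵀ = 0. ✓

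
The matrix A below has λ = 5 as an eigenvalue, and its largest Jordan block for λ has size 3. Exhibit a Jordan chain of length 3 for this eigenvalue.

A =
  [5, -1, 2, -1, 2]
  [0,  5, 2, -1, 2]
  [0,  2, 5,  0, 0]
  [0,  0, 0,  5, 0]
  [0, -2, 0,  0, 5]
A Jordan chain for λ = 5 of length 3:
v_1 = (-2, 0, 4, 0, -4)ᵀ
v_2 = (2, 2, 0, 0, 0)ᵀ
v_3 = (0, 0, 1, 0, 0)ᵀ

Let N = A − (5)·I. We want v_3 with N^3 v_3 = 0 but N^2 v_3 ≠ 0; then v_{j-1} := N · v_j for j = 3, …, 2.

Pick v_3 = (0, 0, 1, 0, 0)ᵀ.
Then v_2 = N · v_3 = (2, 2, 0, 0, 0)ᵀ.
Then v_1 = N · v_2 = (-2, 0, 4, 0, -4)ᵀ.

Sanity check: (A − (5)·I) v_1 = (0, 0, 0, 0, 0)ᵀ = 0. ✓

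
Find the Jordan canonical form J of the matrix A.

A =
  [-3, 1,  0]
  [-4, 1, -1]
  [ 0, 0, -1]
J_3(-1)

The characteristic polynomial is
  det(x·I − A) = x^3 + 3*x^2 + 3*x + 1 = (x + 1)^3

Eigenvalues and multiplicities (the geometric multiplicity of λ is n − rank(A − λI), which equals the number of Jordan blocks for λ):
  λ = -1: algebraic multiplicity = 3, geometric multiplicity = 1

Determining the block sizes for each eigenvalue:
  λ = -1: one block (gm = 1), so the single block has size am = 3 → block sizes [3]

Assembling the blocks gives a Jordan form
J =
  [-1,  1,  0]
  [ 0, -1,  1]
  [ 0,  0, -1]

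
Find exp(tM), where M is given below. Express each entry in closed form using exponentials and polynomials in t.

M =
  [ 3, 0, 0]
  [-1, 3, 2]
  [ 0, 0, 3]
e^{tM} =
  [exp(3*t), 0, 0]
  [-t*exp(3*t), exp(3*t), 2*t*exp(3*t)]
  [0, 0, exp(3*t)]

Strategy: write M = P · J · P⁻¹ where J is a Jordan canonical form, so e^{tM} = P · e^{tJ} · P⁻¹, and e^{tJ} can be computed block-by-block.

M has Jordan form
J =
  [3, 1, 0]
  [0, 3, 0]
  [0, 0, 3]
(up to reordering of blocks).

Per-block formulas:
  For a 1×1 block at λ = 3: exp(t · [3]) = [e^(3t)].
  For a 2×2 Jordan block J_2(3): exp(t · J_2(3)) = e^(3t)·(I + t·N), where N is the 2×2 nilpotent shift.

After assembling e^{tJ} and conjugating by P, we get:

e^{tM} =
  [exp(3*t), 0, 0]
  [-t*exp(3*t), exp(3*t), 2*t*exp(3*t)]
  [0, 0, exp(3*t)]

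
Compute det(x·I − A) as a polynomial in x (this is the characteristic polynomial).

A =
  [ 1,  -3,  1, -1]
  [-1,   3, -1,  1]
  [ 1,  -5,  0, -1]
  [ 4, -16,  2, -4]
x^4

Expanding det(x·I − A) (e.g. by cofactor expansion or by noting that A is similar to its Jordan form J, which has the same characteristic polynomial as A) gives
  χ_A(x) = x^4
which factors as x^4. The eigenvalues (with algebraic multiplicities) are λ = 0 with multiplicity 4.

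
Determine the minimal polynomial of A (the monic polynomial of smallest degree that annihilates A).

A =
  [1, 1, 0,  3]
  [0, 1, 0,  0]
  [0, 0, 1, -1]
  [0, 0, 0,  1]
x^2 - 2*x + 1

The characteristic polynomial is χ_A(x) = (x - 1)^4, so the eigenvalues are known. The minimal polynomial is
  m_A(x) = Π_λ (x − λ)^{k_λ}
where k_λ is the size of the *largest* Jordan block for λ (equivalently, the smallest k with (A − λI)^k v = 0 for every generalised eigenvector v of λ).

  λ = 1: largest Jordan block has size 2, contributing (x − 1)^2

So m_A(x) = (x - 1)^2 = x^2 - 2*x + 1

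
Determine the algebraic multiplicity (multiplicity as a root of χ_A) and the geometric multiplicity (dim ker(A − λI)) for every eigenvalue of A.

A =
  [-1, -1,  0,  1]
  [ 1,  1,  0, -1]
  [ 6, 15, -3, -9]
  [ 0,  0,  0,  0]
λ = -3: alg = 1, geom = 1; λ = 0: alg = 3, geom = 2

Step 1 — factor the characteristic polynomial to read off the algebraic multiplicities:
  χ_A(x) = x^3*(x + 3)

Step 2 — compute geometric multiplicities via the rank-nullity identity g(λ) = n − rank(A − λI):
  rank(A − (-3)·I) = 3, so dim ker(A − (-3)·I) = n − 3 = 1
  rank(A − (0)·I) = 2, so dim ker(A − (0)·I) = n − 2 = 2

Summary:
  λ = -3: algebraic multiplicity = 1, geometric multiplicity = 1
  λ = 0: algebraic multiplicity = 3, geometric multiplicity = 2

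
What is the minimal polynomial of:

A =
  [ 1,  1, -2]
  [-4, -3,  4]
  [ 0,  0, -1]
x^2 + 2*x + 1

The characteristic polynomial is χ_A(x) = (x + 1)^3, so the eigenvalues are known. The minimal polynomial is
  m_A(x) = Π_λ (x − λ)^{k_λ}
where k_λ is the size of the *largest* Jordan block for λ (equivalently, the smallest k with (A − λI)^k v = 0 for every generalised eigenvector v of λ).

  λ = -1: largest Jordan block has size 2, contributing (x + 1)^2

So m_A(x) = (x + 1)^2 = x^2 + 2*x + 1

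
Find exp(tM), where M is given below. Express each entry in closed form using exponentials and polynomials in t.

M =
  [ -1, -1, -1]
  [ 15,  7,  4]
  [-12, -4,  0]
e^{tM} =
  [3*t^2*exp(2*t) - 3*t*exp(2*t) + exp(2*t), t^2*exp(2*t) - t*exp(2*t), t^2*exp(2*t)/2 - t*exp(2*t)]
  [-9*t^2*exp(2*t) + 15*t*exp(2*t), -3*t^2*exp(2*t) + 5*t*exp(2*t) + exp(2*t), -3*t^2*exp(2*t)/2 + 4*t*exp(2*t)]
  [-12*t*exp(2*t), -4*t*exp(2*t), -2*t*exp(2*t) + exp(2*t)]

Strategy: write M = P · J · P⁻¹ where J is a Jordan canonical form, so e^{tM} = P · e^{tJ} · P⁻¹, and e^{tJ} can be computed block-by-block.

M has Jordan form
J =
  [2, 1, 0]
  [0, 2, 1]
  [0, 0, 2]
(up to reordering of blocks).

Per-block formulas:
  For a 3×3 Jordan block J_3(2): exp(t · J_3(2)) = e^(2t)·(I + t·N + (t^2/2)·N^2), where N is the 3×3 nilpotent shift.

After assembling e^{tJ} and conjugating by P, we get:

e^{tM} =
  [3*t^2*exp(2*t) - 3*t*exp(2*t) + exp(2*t), t^2*exp(2*t) - t*exp(2*t), t^2*exp(2*t)/2 - t*exp(2*t)]
  [-9*t^2*exp(2*t) + 15*t*exp(2*t), -3*t^2*exp(2*t) + 5*t*exp(2*t) + exp(2*t), -3*t^2*exp(2*t)/2 + 4*t*exp(2*t)]
  [-12*t*exp(2*t), -4*t*exp(2*t), -2*t*exp(2*t) + exp(2*t)]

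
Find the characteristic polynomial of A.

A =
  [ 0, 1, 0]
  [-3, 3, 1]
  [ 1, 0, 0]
x^3 - 3*x^2 + 3*x - 1

Expanding det(x·I − A) (e.g. by cofactor expansion or by noting that A is similar to its Jordan form J, which has the same characteristic polynomial as A) gives
  χ_A(x) = x^3 - 3*x^2 + 3*x - 1
which factors as (x - 1)^3. The eigenvalues (with algebraic multiplicities) are λ = 1 with multiplicity 3.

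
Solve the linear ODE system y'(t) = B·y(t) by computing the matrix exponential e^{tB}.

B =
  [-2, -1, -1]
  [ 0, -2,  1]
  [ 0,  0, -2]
e^{tB} =
  [exp(-2*t), -t*exp(-2*t), -t^2*exp(-2*t)/2 - t*exp(-2*t)]
  [0, exp(-2*t), t*exp(-2*t)]
  [0, 0, exp(-2*t)]

Strategy: write B = P · J · P⁻¹ where J is a Jordan canonical form, so e^{tB} = P · e^{tJ} · P⁻¹, and e^{tJ} can be computed block-by-block.

B has Jordan form
J =
  [-2,  1,  0]
  [ 0, -2,  1]
  [ 0,  0, -2]
(up to reordering of blocks).

Per-block formulas:
  For a 3×3 Jordan block J_3(-2): exp(t · J_3(-2)) = e^(-2t)·(I + t·N + (t^2/2)·N^2), where N is the 3×3 nilpotent shift.

After assembling e^{tJ} and conjugating by P, we get:

e^{tB} =
  [exp(-2*t), -t*exp(-2*t), -t^2*exp(-2*t)/2 - t*exp(-2*t)]
  [0, exp(-2*t), t*exp(-2*t)]
  [0, 0, exp(-2*t)]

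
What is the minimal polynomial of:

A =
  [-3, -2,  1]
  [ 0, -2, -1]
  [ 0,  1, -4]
x^3 + 9*x^2 + 27*x + 27

The characteristic polynomial is χ_A(x) = (x + 3)^3, so the eigenvalues are known. The minimal polynomial is
  m_A(x) = Π_λ (x − λ)^{k_λ}
where k_λ is the size of the *largest* Jordan block for λ (equivalently, the smallest k with (A − λI)^k v = 0 for every generalised eigenvector v of λ).

  λ = -3: largest Jordan block has size 3, contributing (x + 3)^3

So m_A(x) = (x + 3)^3 = x^3 + 9*x^2 + 27*x + 27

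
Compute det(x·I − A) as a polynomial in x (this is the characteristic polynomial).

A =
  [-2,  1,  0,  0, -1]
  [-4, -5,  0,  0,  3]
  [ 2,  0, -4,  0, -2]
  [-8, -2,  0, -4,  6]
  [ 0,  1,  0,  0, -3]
x^5 + 18*x^4 + 128*x^3 + 448*x^2 + 768*x + 512

Expanding det(x·I − A) (e.g. by cofactor expansion or by noting that A is similar to its Jordan form J, which has the same characteristic polynomial as A) gives
  χ_A(x) = x^5 + 18*x^4 + 128*x^3 + 448*x^2 + 768*x + 512
which factors as (x + 2)*(x + 4)^4. The eigenvalues (with algebraic multiplicities) are λ = -4 with multiplicity 4, λ = -2 with multiplicity 1.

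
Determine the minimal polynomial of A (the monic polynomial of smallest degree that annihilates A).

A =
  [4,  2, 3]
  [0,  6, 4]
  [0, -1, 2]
x^3 - 12*x^2 + 48*x - 64

The characteristic polynomial is χ_A(x) = (x - 4)^3, so the eigenvalues are known. The minimal polynomial is
  m_A(x) = Π_λ (x − λ)^{k_λ}
where k_λ is the size of the *largest* Jordan block for λ (equivalently, the smallest k with (A − λI)^k v = 0 for every generalised eigenvector v of λ).

  λ = 4: largest Jordan block has size 3, contributing (x − 4)^3

So m_A(x) = (x - 4)^3 = x^3 - 12*x^2 + 48*x - 64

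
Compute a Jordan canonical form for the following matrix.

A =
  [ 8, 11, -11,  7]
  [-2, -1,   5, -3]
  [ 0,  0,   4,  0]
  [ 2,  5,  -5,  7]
J_2(4) ⊕ J_1(4) ⊕ J_1(6)

The characteristic polynomial is
  det(x·I − A) = x^4 - 18*x^3 + 120*x^2 - 352*x + 384 = (x - 6)*(x - 4)^3

Eigenvalues and multiplicities (the geometric multiplicity of λ is n − rank(A − λI), which equals the number of Jordan blocks for λ):
  λ = 4: algebraic multiplicity = 3, geometric multiplicity = 2
  λ = 6: algebraic multiplicity = 1, geometric multiplicity = 1

Determining the block sizes for each eigenvalue:
  λ = 4: 2 blocks summing to 3 forces exactly one block of size 2 and the rest size 1 → block sizes [2, 1]
  λ = 6: one block (gm = 1), so the single block has size am = 1 → block sizes [1]

Assembling the blocks gives a Jordan form
J =
  [4, 1, 0, 0]
  [0, 4, 0, 0]
  [0, 0, 4, 0]
  [0, 0, 0, 6]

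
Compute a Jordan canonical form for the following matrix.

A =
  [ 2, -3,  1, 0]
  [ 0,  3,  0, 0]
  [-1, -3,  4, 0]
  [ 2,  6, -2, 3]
J_2(3) ⊕ J_1(3) ⊕ J_1(3)

The characteristic polynomial is
  det(x·I − A) = x^4 - 12*x^3 + 54*x^2 - 108*x + 81 = (x - 3)^4

Eigenvalues and multiplicities (the geometric multiplicity of λ is n − rank(A − λI), which equals the number of Jordan blocks for λ):
  λ = 3: algebraic multiplicity = 4, geometric multiplicity = 3

Determining the block sizes for each eigenvalue:
  λ = 3: 3 blocks summing to 4 forces exactly one block of size 2 and the rest size 1 → block sizes [2, 1, 1]

Assembling the blocks gives a Jordan form
J =
  [3, 1, 0, 0]
  [0, 3, 0, 0]
  [0, 0, 3, 0]
  [0, 0, 0, 3]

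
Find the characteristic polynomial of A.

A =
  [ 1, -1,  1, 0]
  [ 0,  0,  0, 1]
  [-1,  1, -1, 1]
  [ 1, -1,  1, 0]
x^4

Expanding det(x·I − A) (e.g. by cofactor expansion or by noting that A is similar to its Jordan form J, which has the same characteristic polynomial as A) gives
  χ_A(x) = x^4
which factors as x^4. The eigenvalues (with algebraic multiplicities) are λ = 0 with multiplicity 4.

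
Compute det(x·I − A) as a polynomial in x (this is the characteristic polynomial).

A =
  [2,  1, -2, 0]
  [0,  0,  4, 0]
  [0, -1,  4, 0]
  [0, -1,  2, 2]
x^4 - 8*x^3 + 24*x^2 - 32*x + 16

Expanding det(x·I − A) (e.g. by cofactor expansion or by noting that A is similar to its Jordan form J, which has the same characteristic polynomial as A) gives
  χ_A(x) = x^4 - 8*x^3 + 24*x^2 - 32*x + 16
which factors as (x - 2)^4. The eigenvalues (with algebraic multiplicities) are λ = 2 with multiplicity 4.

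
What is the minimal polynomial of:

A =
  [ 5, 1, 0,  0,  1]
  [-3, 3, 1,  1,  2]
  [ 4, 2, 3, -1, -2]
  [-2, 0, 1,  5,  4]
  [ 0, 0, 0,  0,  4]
x^3 - 12*x^2 + 48*x - 64

The characteristic polynomial is χ_A(x) = (x - 4)^5, so the eigenvalues are known. The minimal polynomial is
  m_A(x) = Π_λ (x − λ)^{k_λ}
where k_λ is the size of the *largest* Jordan block for λ (equivalently, the smallest k with (A − λI)^k v = 0 for every generalised eigenvector v of λ).

  λ = 4: largest Jordan block has size 3, contributing (x − 4)^3

So m_A(x) = (x - 4)^3 = x^3 - 12*x^2 + 48*x - 64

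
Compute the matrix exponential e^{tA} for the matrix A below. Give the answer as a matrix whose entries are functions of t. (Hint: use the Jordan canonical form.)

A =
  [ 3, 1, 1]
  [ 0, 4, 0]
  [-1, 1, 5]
e^{tA} =
  [-t*exp(4*t) + exp(4*t), t*exp(4*t), t*exp(4*t)]
  [0, exp(4*t), 0]
  [-t*exp(4*t), t*exp(4*t), t*exp(4*t) + exp(4*t)]

Strategy: write A = P · J · P⁻¹ where J is a Jordan canonical form, so e^{tA} = P · e^{tJ} · P⁻¹, and e^{tJ} can be computed block-by-block.

A has Jordan form
J =
  [4, 1, 0]
  [0, 4, 0]
  [0, 0, 4]
(up to reordering of blocks).

Per-block formulas:
  For a 2×2 Jordan block J_2(4): exp(t · J_2(4)) = e^(4t)·(I + t·N), where N is the 2×2 nilpotent shift.
  For a 1×1 block at λ = 4: exp(t · [4]) = [e^(4t)].

After assembling e^{tJ} and conjugating by P, we get:

e^{tA} =
  [-t*exp(4*t) + exp(4*t), t*exp(4*t), t*exp(4*t)]
  [0, exp(4*t), 0]
  [-t*exp(4*t), t*exp(4*t), t*exp(4*t) + exp(4*t)]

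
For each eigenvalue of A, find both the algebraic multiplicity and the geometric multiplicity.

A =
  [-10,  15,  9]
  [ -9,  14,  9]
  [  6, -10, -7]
λ = -1: alg = 3, geom = 2

Step 1 — factor the characteristic polynomial to read off the algebraic multiplicities:
  χ_A(x) = (x + 1)^3

Step 2 — compute geometric multiplicities via the rank-nullity identity g(λ) = n − rank(A − λI):
  rank(A − (-1)·I) = 1, so dim ker(A − (-1)·I) = n − 1 = 2

Summary:
  λ = -1: algebraic multiplicity = 3, geometric multiplicity = 2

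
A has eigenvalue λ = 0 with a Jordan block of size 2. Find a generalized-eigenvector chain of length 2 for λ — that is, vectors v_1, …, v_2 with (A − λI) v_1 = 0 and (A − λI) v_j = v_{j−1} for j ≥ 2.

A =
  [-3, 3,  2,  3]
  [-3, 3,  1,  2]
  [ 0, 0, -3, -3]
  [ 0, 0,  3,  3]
A Jordan chain for λ = 0 of length 2:
v_1 = (-3, -3, 0, 0)ᵀ
v_2 = (1, 0, 0, 0)ᵀ

Let N = A − (0)·I. We want v_2 with N^2 v_2 = 0 but N^1 v_2 ≠ 0; then v_{j-1} := N · v_j for j = 2, …, 2.

Pick v_2 = (1, 0, 0, 0)ᵀ.
Then v_1 = N · v_2 = (-3, -3, 0, 0)ᵀ.

Sanity check: (A − (0)·I) v_1 = (0, 0, 0, 0)ᵀ = 0. ✓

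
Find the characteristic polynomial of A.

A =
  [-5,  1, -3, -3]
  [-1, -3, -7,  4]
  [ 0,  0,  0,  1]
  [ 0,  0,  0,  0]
x^4 + 8*x^3 + 16*x^2

Expanding det(x·I − A) (e.g. by cofactor expansion or by noting that A is similar to its Jordan form J, which has the same characteristic polynomial as A) gives
  χ_A(x) = x^4 + 8*x^3 + 16*x^2
which factors as x^2*(x + 4)^2. The eigenvalues (with algebraic multiplicities) are λ = -4 with multiplicity 2, λ = 0 with multiplicity 2.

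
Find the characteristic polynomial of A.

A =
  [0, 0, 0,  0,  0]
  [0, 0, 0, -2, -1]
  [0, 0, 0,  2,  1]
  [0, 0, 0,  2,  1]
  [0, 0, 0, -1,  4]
x^5 - 6*x^4 + 9*x^3

Expanding det(x·I − A) (e.g. by cofactor expansion or by noting that A is similar to its Jordan form J, which has the same characteristic polynomial as A) gives
  χ_A(x) = x^5 - 6*x^4 + 9*x^3
which factors as x^3*(x - 3)^2. The eigenvalues (with algebraic multiplicities) are λ = 0 with multiplicity 3, λ = 3 with multiplicity 2.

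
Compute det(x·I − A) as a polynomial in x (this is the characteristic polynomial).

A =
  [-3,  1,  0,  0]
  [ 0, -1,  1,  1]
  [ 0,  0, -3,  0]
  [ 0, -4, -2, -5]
x^4 + 12*x^3 + 54*x^2 + 108*x + 81

Expanding det(x·I − A) (e.g. by cofactor expansion or by noting that A is similar to its Jordan form J, which has the same characteristic polynomial as A) gives
  χ_A(x) = x^4 + 12*x^3 + 54*x^2 + 108*x + 81
which factors as (x + 3)^4. The eigenvalues (with algebraic multiplicities) are λ = -3 with multiplicity 4.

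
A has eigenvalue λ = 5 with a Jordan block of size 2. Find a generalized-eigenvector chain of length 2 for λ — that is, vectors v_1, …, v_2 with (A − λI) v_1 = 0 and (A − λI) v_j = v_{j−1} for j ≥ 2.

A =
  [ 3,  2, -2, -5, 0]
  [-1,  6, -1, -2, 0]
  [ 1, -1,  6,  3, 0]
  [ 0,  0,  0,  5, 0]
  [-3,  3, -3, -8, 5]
A Jordan chain for λ = 5 of length 2:
v_1 = (-2, -1, 1, 0, -3)ᵀ
v_2 = (1, 0, 0, 0, 0)ᵀ

Let N = A − (5)·I. We want v_2 with N^2 v_2 = 0 but N^1 v_2 ≠ 0; then v_{j-1} := N · v_j for j = 2, …, 2.

Pick v_2 = (1, 0, 0, 0, 0)ᵀ.
Then v_1 = N · v_2 = (-2, -1, 1, 0, -3)ᵀ.

Sanity check: (A − (5)·I) v_1 = (0, 0, 0, 0, 0)ᵀ = 0. ✓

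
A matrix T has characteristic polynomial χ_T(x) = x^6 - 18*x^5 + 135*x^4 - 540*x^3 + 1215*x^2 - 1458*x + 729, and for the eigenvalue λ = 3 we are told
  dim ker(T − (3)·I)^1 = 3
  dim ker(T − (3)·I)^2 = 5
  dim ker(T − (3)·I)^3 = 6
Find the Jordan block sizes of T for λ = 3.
Block sizes for λ = 3: [3, 2, 1]

From the dimensions of kernels of powers, the number of Jordan blocks of size at least j is d_j − d_{j−1} where d_j = dim ker(N^j) (with d_0 = 0). Computing the differences gives [3, 2, 1].
The number of blocks of size exactly k is (#blocks of size ≥ k) − (#blocks of size ≥ k + 1), so the partition is: 1 block(s) of size 1, 1 block(s) of size 2, 1 block(s) of size 3.
In nonincreasing order the block sizes are [3, 2, 1].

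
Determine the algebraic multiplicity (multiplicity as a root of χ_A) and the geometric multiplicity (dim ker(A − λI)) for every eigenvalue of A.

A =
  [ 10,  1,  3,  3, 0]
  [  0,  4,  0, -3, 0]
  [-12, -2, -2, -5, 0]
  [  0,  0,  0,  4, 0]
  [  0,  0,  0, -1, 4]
λ = 4: alg = 5, geom = 3

Step 1 — factor the characteristic polynomial to read off the algebraic multiplicities:
  χ_A(x) = (x - 4)^5

Step 2 — compute geometric multiplicities via the rank-nullity identity g(λ) = n − rank(A − λI):
  rank(A − (4)·I) = 2, so dim ker(A − (4)·I) = n − 2 = 3

Summary:
  λ = 4: algebraic multiplicity = 5, geometric multiplicity = 3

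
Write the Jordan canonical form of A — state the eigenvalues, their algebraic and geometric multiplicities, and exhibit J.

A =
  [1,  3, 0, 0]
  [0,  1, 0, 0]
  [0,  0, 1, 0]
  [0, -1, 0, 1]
J_2(1) ⊕ J_1(1) ⊕ J_1(1)

The characteristic polynomial is
  det(x·I − A) = x^4 - 4*x^3 + 6*x^2 - 4*x + 1 = (x - 1)^4

Eigenvalues and multiplicities (the geometric multiplicity of λ is n − rank(A − λI), which equals the number of Jordan blocks for λ):
  λ = 1: algebraic multiplicity = 4, geometric multiplicity = 3

Determining the block sizes for each eigenvalue:
  λ = 1: 3 blocks summing to 4 forces exactly one block of size 2 and the rest size 1 → block sizes [2, 1, 1]

Assembling the blocks gives a Jordan form
J =
  [1, 1, 0, 0]
  [0, 1, 0, 0]
  [0, 0, 1, 0]
  [0, 0, 0, 1]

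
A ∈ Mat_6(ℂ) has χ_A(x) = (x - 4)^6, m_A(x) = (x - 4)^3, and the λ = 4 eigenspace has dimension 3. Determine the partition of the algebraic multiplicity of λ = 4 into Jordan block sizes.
Block sizes for λ = 4: [3, 2, 1]

Step 1 — from the characteristic polynomial, algebraic multiplicity of λ = 4 is 6. From dim ker(A − (4)·I) = 3, there are exactly 3 Jordan blocks for λ = 4.
Step 2 — from the minimal polynomial, the factor (x − 4)^3 tells us the largest block for λ = 4 has size 3.
Step 3 — with total size 6, 3 blocks, and largest block 3, the block sizes (in nonincreasing order) are [3, 2, 1].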